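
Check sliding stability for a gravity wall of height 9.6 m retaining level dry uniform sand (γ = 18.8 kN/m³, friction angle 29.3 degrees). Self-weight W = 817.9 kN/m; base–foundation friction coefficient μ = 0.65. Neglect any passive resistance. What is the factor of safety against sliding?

1.79

K_a = tan²(45° − 29.3°/2) = 0.3428.
P_a = ½K_aγH² = 0.5×0.3428×18.8×9.6² = 297.0 kN/m, acting at H/3 = 3.200 m above the base.
FS_sliding = μW / P_a = 0.65×817.9 / 297.0 = 1.790.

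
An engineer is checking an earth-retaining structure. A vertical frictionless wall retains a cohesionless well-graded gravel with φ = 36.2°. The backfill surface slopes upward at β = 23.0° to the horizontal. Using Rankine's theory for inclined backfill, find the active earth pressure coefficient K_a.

K_a = cos β · (cos β − √(cos²β − cos²φ)) / (cos β + √(cos²β − cos²φ)).
cos β = 0.9205, cos φ = 0.8070, √(cos²β − cos²φ) = 0.4429.
K_a = 0.9205 × (0.9205 − 0.4429)/(0.9205 + 0.4429) = 0.3225.

0.322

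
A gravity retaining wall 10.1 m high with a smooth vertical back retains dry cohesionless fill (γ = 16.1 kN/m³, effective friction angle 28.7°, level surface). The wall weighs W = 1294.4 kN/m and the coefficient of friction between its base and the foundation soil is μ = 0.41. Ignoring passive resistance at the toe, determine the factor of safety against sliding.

K_a = tan²(45° − 28.7°/2) = 0.3511.
P_a = ½K_aγH² = 0.5×0.3511×16.1×10.1² = 288.4 kN/m, acting at H/3 = 3.367 m above the base.
FS_sliding = μW / P_a = 0.41×1294.4 / 288.4 = 1.840.

1.84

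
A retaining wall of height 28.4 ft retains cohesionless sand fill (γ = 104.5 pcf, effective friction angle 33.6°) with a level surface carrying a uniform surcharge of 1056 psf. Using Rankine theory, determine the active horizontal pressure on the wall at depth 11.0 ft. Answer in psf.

634 psf

K_a = (1 − sin φ)/(1 + sin φ) = 0.2875.
σ_v = γz + q = 104.5 × 11.0 + 1056 = 2206 psf.
σ_h = K_a σ_v = 0.2875 × 2206 = 634.1 psf.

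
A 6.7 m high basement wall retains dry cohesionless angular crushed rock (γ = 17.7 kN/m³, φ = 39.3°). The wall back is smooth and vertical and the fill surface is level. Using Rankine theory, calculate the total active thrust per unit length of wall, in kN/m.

89.2 kN/m

K_a = tan²(45° − φ/2) = 0.2245.
P_a = ½ K_a γ H² = 0.5 × 0.2245 × 17.7 × 6.7² = 89.17 kN/m.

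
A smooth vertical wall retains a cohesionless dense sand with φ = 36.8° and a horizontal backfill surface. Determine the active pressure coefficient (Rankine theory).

0.251

K_a = tan²(45° − φ/2) = tan²(26.60°) = 0.2508.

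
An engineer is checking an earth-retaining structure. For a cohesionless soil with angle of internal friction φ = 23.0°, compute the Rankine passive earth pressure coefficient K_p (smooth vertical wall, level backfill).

2.28

K_p = (1 + sin φ)/(1 − sin φ) = tan²(45° + 23.0°/2) = 2.283.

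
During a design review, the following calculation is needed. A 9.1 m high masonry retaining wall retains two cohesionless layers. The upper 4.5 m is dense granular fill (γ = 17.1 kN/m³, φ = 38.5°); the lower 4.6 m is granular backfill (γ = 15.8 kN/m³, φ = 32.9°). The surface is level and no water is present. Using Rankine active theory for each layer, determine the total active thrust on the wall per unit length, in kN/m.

195 kN/m

K_a1 = tan²(45°−38.5°/2) = 0.2327; K_a2 = tan²(45°−32.9°/2) = 0.2960.
Layer 1: σ at base = K_a1 γ₁ h₁ = 17.90 kPa; P₁ = ½×17.90×4.5 = 40.28.
Layer 2: σ_v at top = γ₁h₁ = 76.95; σ_h top = K_a2×76.95 = 22.78; σ_h base = K_a2×(76.95+15.8×4.6) = 44.29.
P₂ = ½(22.78+44.29)×4.6 = 154.3. Total P_a = 40.28+154.3 = 194.6 kN/m.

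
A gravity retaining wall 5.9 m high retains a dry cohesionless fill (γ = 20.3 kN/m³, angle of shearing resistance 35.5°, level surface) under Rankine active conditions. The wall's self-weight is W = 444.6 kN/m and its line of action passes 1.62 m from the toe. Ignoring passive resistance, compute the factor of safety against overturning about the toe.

K_a = tan²(45° − 35.5°/2) = 0.2653.
P_a = ½K_aγH² = 0.5×0.2653×20.3×5.9² = 93.72 kN/m, acting at H/3 = 1.967 m above the base.
Overturning moment M_o = P_a × H/3 = 93.72 × 1.967 = 184.3.
Resisting moment M_r = W × 1.62 = 444.6 × 1.62 = 720.3.
FS_overturning = M_r/M_o = 720.3/184.3 = 3.908.

3.91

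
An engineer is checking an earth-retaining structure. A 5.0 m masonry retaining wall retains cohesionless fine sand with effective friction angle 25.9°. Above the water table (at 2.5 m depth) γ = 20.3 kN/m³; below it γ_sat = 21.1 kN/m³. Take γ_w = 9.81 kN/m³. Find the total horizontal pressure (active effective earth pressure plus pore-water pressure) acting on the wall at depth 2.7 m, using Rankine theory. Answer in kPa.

22.7 kPa

K_a = (1 − sin φ)/(1 + sin φ) = 0.3920.
γ' = 21.1 − 9.81 = 11.29 kN/m³.
Effective vertical stress at 2.7 m: σ'_v = 20.3×2.5 + 11.29×0.200 = 53.01 kPa.
σ'_h = K_a σ'_v = 0.3920 × 53.01 = 20.78 kPa; u = γ_w × 0.200 = 1.962 kPa.
Total σ_h = 20.78 + 1.962 = 22.74 kPa.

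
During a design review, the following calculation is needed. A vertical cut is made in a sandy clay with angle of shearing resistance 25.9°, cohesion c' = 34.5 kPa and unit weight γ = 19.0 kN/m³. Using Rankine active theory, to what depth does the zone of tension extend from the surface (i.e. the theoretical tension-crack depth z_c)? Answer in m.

K_a = tan²(45° − 25.9°/2) = 0.3920; √K_a = 0.6261.
The active pressure is zero where K_a γ z = 2c√K_a, so z_c = 2c/(γ√K_a) = 2×34.5/(19.0×0.6261) = 5.800 m.

5.80 m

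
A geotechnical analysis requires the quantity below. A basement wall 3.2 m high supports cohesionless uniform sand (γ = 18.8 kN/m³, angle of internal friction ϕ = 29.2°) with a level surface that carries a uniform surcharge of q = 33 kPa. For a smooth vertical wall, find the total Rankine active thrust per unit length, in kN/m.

K_a = tan²(45° − φ/2) = 0.3442.
Soil triangle: ½ K_a γ H² = 0.5×0.3442×18.8×3.2² = 33.13 kN/m.
Surcharge rectangle: K_a q H = 0.3442×33×3.2 = 36.35 kN/m.
Total = 33.13 + 36.35 = 69.48 kN/m.

69.5 kN/m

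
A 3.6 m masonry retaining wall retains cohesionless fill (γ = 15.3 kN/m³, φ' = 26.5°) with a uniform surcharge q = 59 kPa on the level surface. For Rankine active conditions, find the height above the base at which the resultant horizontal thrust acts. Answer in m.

K_a = 0.3829.
Triangular part P₁ = ½K_aγH² = 37.97 at H/3 = 1.200 m; rectangular part P₂ = K_a q H = 81.34 at H/2 = 1.800 m.
ȳ = (P₁·1.200 + P₂·1.800)/(P₁+P₂) = 1.609 m.

1.61 m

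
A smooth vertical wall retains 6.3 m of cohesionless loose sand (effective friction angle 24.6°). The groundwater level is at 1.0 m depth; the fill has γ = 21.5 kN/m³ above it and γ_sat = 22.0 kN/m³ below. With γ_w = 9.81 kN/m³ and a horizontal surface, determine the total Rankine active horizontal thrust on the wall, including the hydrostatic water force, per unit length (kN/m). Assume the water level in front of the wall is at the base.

260 kN/m

K_a = tan²(45° − φ/2) = 0.4121.
γ' = 22.0 − 9.81 = 12.19 kN/m³. Depth below WT = 5.3 m.
σ'_h at WT = K_a γ d_w = 8.861 kPa; at base = 8.861 + K_a γ' × 5.3 = 35.49 kPa.
P₁ (0–1.0 m) = ½×8.861×1.0 = 4.431. P₂ (1.0–6.3 m) = ½(8.861+35.49)×5.3 = 117.5.
P_w = ½ γ_w h₂² = 0.5×9.81×5.3² = 137.8. Total = 4.431+117.5+137.8 = 259.7 kN/m.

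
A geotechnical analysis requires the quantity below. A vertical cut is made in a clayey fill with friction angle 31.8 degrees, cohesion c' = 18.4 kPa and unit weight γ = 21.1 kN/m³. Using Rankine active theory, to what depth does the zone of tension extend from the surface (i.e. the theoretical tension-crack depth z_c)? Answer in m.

3.13 m

K_a = tan²(45° − 31.8°/2) = 0.3098; √K_a = 0.5566.
The active pressure is zero where K_a γ z = 2c√K_a, so z_c = 2c/(γ√K_a) = 2×18.4/(21.1×0.5566) = 3.133 m.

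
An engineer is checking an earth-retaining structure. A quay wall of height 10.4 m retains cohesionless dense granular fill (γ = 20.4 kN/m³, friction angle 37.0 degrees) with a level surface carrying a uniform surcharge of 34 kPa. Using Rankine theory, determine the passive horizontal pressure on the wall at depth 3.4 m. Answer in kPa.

K_p = (1 + sin φ)/(1 − sin φ) = 4.023.
σ_v = γz + q = 20.4 × 3.4 + 34 = 103.4 kPa.
σ_h = K_p σ_v = 4.023 × 103.4 = 415.8 kPa.

416 kPa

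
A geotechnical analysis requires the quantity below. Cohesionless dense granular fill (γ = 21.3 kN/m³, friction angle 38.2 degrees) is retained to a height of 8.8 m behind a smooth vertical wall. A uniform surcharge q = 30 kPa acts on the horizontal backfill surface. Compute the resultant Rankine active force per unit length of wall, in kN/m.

257 kN/m

K_a = tan²(45° − φ/2) = 0.2358.
Soil triangle: ½ K_a γ H² = 0.5×0.2358×21.3×8.8² = 194.5 kN/m.
Surcharge rectangle: K_a q H = 0.2358×30×8.8 = 62.25 kN/m.
Total = 194.5 + 62.25 = 256.7 kN/m.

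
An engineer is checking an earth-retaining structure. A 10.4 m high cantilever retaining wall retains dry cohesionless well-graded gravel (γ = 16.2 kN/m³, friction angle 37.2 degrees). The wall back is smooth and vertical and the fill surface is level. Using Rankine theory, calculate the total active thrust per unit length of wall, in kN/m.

216 kN/m

K_a = tan²(45° − φ/2) = 0.2464.
P_a = ½ K_a γ H² = 0.5 × 0.2464 × 16.2 × 10.4² = 215.9 kN/m.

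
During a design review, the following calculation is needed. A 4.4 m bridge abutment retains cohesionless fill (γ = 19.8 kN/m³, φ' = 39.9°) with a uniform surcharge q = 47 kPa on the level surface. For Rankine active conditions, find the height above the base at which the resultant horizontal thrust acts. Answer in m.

1.85 m

K_a = 0.2184.
Triangular part P₁ = ½K_aγH² = 41.87 at H/3 = 1.467 m; rectangular part P₂ = K_a q H = 45.17 at H/2 = 2.200 m.
ȳ = (P₁·1.467 + P₂·2.200)/(P₁+P₂) = 1.847 m.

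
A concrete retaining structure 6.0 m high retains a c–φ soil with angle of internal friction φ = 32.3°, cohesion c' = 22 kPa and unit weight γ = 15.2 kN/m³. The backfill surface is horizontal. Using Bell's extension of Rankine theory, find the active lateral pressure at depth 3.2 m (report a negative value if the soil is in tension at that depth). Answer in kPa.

-9.48 kPa

K_a = (1 − sin φ)/(1 + sin φ) = 0.3035.
σ_a = K_a γ z − 2c√K_a = 0.3035×15.2×3.2 − 2×22×0.5509 = -9.478 kPa.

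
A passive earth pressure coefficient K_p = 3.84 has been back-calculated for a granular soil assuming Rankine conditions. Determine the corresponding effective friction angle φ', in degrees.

K_p = (1+sin φ)/(1−sin φ) ⇒ sin φ = (K_p − 1)/(K_p + 1) = 0.5868.
φ = arcsin(0.5868) = 35.93°.

35.9°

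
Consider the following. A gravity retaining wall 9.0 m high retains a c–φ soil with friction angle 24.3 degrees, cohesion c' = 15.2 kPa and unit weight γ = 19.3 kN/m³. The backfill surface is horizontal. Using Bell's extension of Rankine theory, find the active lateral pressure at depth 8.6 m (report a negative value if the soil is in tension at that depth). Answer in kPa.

K_a = (1 − sin φ)/(1 + sin φ) = 0.4169.
σ_a = K_a γ z − 2c√K_a = 0.4169×19.3×8.6 − 2×15.2×0.6457 = 49.57 kPa.

49.6 kPa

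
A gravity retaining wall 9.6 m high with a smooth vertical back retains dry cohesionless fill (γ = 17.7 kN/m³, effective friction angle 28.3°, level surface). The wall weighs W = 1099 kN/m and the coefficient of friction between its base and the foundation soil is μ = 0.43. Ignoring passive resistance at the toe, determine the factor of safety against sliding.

K_a = tan²(45° − 28.3°/2) = 0.3568.
P_a = ½K_aγH² = 0.5×0.3568×17.7×9.6² = 291.0 kN/m, acting at H/3 = 3.200 m above the base.
FS_sliding = μW / P_a = 0.43×1099 / 291.0 = 1.624.

1.62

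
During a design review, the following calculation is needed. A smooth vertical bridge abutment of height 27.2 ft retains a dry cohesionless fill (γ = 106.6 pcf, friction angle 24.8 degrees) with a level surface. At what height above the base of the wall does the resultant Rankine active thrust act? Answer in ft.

9.07 ft

K_a = 0.4090.
The pressure distribution is triangular, so the resultant acts at H/3 above the base = 27.2/3 = 9.067 ft.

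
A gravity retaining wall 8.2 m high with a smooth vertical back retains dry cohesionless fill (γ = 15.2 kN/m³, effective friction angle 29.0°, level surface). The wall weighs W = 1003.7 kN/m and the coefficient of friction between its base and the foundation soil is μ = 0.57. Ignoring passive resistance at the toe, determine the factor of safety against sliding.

3.23

K_a = tan²(45° − 29.0°/2) = 0.3470.
P_a = ½K_aγH² = 0.5×0.3470×15.2×8.2² = 177.3 kN/m, acting at H/3 = 2.733 m above the base.
FS_sliding = μW / P_a = 0.57×1003.7 / 177.3 = 3.227.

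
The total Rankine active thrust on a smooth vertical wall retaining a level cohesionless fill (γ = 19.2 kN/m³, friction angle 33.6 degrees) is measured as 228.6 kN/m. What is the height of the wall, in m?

K_a = 0.2875. P_a = ½ K_a γ H² ⇒ H = √(2P_a/(K_a γ)).
H = √(2×228.6/(0.2875×19.2)) = 9.101 m.

9.10 m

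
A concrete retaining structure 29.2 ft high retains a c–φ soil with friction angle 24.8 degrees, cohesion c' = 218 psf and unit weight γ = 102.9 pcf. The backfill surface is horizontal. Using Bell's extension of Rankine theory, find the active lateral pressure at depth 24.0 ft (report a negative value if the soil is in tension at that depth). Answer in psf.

K_a = (1 − sin φ)/(1 + sin φ) = 0.4090.
σ_a = K_a γ z − 2c√K_a = 0.4090×102.9×24.0 − 2×218×0.6395 = 731.2 psf.

731 psf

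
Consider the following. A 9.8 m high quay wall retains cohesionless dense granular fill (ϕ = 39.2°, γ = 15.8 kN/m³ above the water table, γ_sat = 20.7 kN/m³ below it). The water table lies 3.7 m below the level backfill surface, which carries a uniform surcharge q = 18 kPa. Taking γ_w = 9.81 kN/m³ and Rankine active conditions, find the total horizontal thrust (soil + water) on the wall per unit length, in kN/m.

K_a = tan²(45° − φ/2) = 0.2255.
γ' = 20.7 − 9.81 = 10.89 kN/m³. h₂ = H − d_w = 6.1 m.
σ'_h: at surface K_a·q = 4.058; at WT K_a(q+γd_w) = 17.24; at base K_a(q+γd_w+γ'h₂) = 32.22 kPa.
P₁ = ½(4.058+17.24)×3.7 = 39.40; P₂ = ½(17.24+32.22)×6.1 = 150.8; P_w = ½γ_w h₂² = 182.5.
Total = 39.40+150.8+182.5 = 372.8 kN/m.

373 kN/m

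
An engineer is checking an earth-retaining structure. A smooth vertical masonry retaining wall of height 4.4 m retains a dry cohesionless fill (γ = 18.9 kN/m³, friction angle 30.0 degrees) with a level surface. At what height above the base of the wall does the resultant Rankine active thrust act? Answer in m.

K_a = 0.3333.
The pressure distribution is triangular, so the resultant acts at H/3 above the base = 4.4/3 = 1.467 m.

1.47 m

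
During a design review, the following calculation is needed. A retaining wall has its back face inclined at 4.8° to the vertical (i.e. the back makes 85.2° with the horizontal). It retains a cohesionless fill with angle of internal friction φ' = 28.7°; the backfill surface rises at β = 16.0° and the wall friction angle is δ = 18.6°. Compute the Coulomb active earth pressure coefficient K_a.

K_a = sin²(α+φ) / [sin²α · sin(α−δ) · (1 + √{sin(φ+δ)sin(φ−β) / (sin(α−δ)sin(α+β))})²].
With α = 85.2°, φ = 28.7°, δ = 18.6°, β = 16.0°: K_a = 0.4525.

0.453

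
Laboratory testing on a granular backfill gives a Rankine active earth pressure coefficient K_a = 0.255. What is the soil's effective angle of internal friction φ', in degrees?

K_a = tan²(45° − φ/2) ⇒ 45° − φ/2 = arctan(√0.255) = 26.79°.
φ = 2(45° − 26.79°) = 36.41°.

36.4°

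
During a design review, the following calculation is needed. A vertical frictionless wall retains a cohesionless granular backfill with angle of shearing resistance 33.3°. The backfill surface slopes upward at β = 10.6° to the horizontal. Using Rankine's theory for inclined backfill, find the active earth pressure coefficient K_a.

0.305

K_a = cos β · (cos β − √(cos²β − cos²φ)) / (cos β + √(cos²β − cos²φ)).
cos β = 0.9829, cos φ = 0.8358, √(cos²β − cos²φ) = 0.5173.
K_a = 0.9829 × (0.9829 − 0.5173)/(0.9829 + 0.5173) = 0.3051.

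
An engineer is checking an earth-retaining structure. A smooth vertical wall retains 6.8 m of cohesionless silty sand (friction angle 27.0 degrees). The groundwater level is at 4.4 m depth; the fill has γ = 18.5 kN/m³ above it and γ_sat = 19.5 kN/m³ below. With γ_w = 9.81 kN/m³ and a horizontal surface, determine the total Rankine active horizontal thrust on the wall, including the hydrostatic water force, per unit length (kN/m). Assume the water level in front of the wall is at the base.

179 kN/m

K_a = tan²(45° − φ/2) = 0.3755.
γ' = 19.5 − 9.81 = 9.690 kN/m³. Depth below WT = 2.4 m.
σ'_h at WT = K_a γ d_w = 30.57 kPa; at base = 30.57 + K_a γ' × 2.4 = 39.30 kPa.
P₁ (0–4.4 m) = ½×30.57×4.4 = 67.25. P₂ (4.4–6.8 m) = ½(30.57+39.30)×2.4 = 83.84.
P_w = ½ γ_w h₂² = 0.5×9.81×2.4² = 28.25. Total = 67.25+83.84+28.25 = 179.3 kN/m.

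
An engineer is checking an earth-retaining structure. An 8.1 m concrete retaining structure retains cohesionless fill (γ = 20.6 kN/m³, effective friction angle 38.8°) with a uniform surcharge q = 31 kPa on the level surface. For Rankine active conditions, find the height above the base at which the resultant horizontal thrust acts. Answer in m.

3.07 m

K_a = 0.2296.
Triangular part P₁ = ½K_aγH² = 155.1 at H/3 = 2.700 m; rectangular part P₂ = K_a q H = 57.64 at H/2 = 4.050 m.
ȳ = (P₁·2.700 + P₂·4.050)/(P₁+P₂) = 3.066 m.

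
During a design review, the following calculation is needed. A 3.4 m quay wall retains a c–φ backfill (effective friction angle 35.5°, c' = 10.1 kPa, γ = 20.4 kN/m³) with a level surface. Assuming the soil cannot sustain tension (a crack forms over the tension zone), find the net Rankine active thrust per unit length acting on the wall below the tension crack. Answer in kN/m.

K_a = 0.2653; √K_a = 0.5150.
Tension-crack depth z_c = 2c/(γ√K_a) = 2×10.1/(20.4×0.5150) = 1.923 m.
σ_a at base = K_a γ H − 2c√K_a = 0.2653×20.4×3.4 − 2×10.1×0.5150 = 7.995 kPa.
P_a = ½ × 7.995 × (H − z_c) = 0.5×7.995×1.477 = 5.906 kN/m.

5.91 kN/m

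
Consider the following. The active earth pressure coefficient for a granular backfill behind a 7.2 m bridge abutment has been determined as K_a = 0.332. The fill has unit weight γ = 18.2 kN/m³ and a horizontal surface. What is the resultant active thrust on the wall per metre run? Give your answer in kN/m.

P = ½ K_a γ H² = 0.5 × 0.332 × 18.2 × 7.2² = 156.6 kN/m.

157 kN/m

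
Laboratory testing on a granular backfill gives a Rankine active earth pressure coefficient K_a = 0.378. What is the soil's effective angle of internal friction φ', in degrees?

K_a = tan²(45° − φ/2) ⇒ 45° − φ/2 = arctan(√0.378) = 31.58°.
φ = 2(45° − 31.58°) = 26.83°.

26.8°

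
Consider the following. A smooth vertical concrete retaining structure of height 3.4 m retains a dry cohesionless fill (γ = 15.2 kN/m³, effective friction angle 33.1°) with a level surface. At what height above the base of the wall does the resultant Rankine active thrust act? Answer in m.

K_a = 0.2936.
The pressure distribution is triangular, so the resultant acts at H/3 above the base = 3.4/3 = 1.133 m.

1.13 m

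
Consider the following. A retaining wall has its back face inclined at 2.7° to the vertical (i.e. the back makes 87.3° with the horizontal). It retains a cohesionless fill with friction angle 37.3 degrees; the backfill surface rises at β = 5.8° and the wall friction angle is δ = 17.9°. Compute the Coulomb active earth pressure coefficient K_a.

0.258

K_a = sin²(α+φ) / [sin²α · sin(α−δ) · (1 + √{sin(φ+δ)sin(φ−β) / (sin(α−δ)sin(α+β))})²].
With α = 87.3°, φ = 37.3°, δ = 17.9°, β = 5.8°: K_a = 0.2578.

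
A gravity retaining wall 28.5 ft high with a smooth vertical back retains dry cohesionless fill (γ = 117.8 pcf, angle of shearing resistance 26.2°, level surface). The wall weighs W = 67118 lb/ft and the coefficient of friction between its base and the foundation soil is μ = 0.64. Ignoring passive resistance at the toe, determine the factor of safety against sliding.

K_a = tan²(45° − 26.2°/2) = 0.3874.
P_a = ½K_aγH² = 0.5×0.3874×117.8×28.5² = 18540 lb/ft, acting at H/3 = 9.500 ft above the base.
FS_sliding = μW / P_a = 0.64×67118 / 18540 = 2.317.

2.32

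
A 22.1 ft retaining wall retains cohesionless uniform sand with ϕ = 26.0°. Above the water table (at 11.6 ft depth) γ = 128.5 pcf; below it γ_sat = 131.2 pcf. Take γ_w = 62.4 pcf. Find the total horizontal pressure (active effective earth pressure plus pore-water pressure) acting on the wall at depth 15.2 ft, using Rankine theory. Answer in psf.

K_a = (1 − sin φ)/(1 + sin φ) = 0.3905.
γ' = 131.2 − 62.4 = 68.80 pcf.
Effective vertical stress at 15.2 ft: σ'_v = 128.5×11.6 + 68.80×3.60 = 1738 psf.
σ'_h = K_a σ'_v = 0.3905 × 1738 = 678.7 psf; u = γ_w × 3.60 = 224.6 psf.
Total σ_h = 678.7 + 224.6 = 903.4 psf.

903 psf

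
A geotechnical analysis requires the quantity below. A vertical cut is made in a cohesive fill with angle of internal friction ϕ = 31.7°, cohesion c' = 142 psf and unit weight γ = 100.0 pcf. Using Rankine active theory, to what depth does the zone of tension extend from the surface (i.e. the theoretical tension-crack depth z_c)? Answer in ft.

5.09 ft

K_a = tan²(45° − 31.7°/2) = 0.3111; √K_a = 0.5577.
The active pressure is zero where K_a γ z = 2c√K_a, so z_c = 2c/(γ√K_a) = 2×142/(100.0×0.5577) = 5.092 ft.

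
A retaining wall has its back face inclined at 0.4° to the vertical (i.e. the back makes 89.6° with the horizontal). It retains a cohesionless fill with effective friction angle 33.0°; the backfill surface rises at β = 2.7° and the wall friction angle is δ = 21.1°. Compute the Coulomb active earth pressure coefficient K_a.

K_a = sin²(α+φ) / [sin²α · sin(α−δ) · (1 + √{sin(φ+δ)sin(φ−β) / (sin(α−δ)sin(α+β))})²].
With α = 89.6°, φ = 33.0°, δ = 21.1°, β = 2.7°: K_a = 0.2758.

0.276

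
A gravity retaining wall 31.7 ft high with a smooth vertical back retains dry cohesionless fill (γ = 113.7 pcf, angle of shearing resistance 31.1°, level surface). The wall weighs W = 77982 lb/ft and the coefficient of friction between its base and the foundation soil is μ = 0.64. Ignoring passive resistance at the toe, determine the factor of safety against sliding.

2.74

K_a = tan²(45° − 31.1°/2) = 0.3188.
P_a = ½K_aγH² = 0.5×0.3188×113.7×31.7² = 18210 lb/ft, acting at H/3 = 10.57 ft above the base.
FS_sliding = μW / P_a = 0.64×77982 / 18210 = 2.740.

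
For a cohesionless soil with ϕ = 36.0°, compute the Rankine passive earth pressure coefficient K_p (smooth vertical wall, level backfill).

3.85

K_p = (1 + sin φ)/(1 − sin φ) = tan²(45° + 36.0°/2) = 3.852.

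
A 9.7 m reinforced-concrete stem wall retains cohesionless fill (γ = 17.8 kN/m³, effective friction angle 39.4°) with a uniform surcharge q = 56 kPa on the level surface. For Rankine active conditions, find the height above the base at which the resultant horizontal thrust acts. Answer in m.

3.87 m

K_a = 0.2234.
Triangular part P₁ = ½K_aγH² = 187.1 at H/3 = 3.233 m; rectangular part P₂ = K_a q H = 121.4 at H/2 = 4.850 m.
ȳ = (P₁·3.233 + P₂·4.850)/(P₁+P₂) = 3.869 m.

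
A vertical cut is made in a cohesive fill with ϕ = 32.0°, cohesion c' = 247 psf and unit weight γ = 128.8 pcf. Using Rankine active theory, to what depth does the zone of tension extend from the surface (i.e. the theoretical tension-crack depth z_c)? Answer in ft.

6.92 ft

K_a = tan²(45° − 32.0°/2) = 0.3073; √K_a = 0.5543.
The active pressure is zero where K_a γ z = 2c√K_a, so z_c = 2c/(γ√K_a) = 2×247/(128.8×0.5543) = 6.919 ft.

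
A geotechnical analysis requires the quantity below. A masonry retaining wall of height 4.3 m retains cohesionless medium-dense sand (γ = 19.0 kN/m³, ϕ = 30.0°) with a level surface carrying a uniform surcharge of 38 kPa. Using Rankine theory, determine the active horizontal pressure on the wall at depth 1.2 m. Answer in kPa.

20.3 kPa

K_a = (1 − sin φ)/(1 + sin φ) = 0.3333.
σ_v = γz + q = 19.0 × 1.2 + 38 = 60.80 kPa.
σ_h = K_a σ_v = 0.3333 × 60.80 = 20.27 kPa.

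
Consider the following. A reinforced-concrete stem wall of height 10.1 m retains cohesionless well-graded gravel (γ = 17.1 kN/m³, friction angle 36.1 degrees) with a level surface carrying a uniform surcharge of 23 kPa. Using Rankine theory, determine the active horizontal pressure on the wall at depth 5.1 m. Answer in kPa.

28.5 kPa

K_a = (1 − sin φ)/(1 + sin φ) = 0.2585.
σ_v = γz + q = 17.1 × 5.1 + 23 = 110.2 kPa.
σ_h = K_a σ_v = 0.2585 × 110.2 = 28.49 kPa.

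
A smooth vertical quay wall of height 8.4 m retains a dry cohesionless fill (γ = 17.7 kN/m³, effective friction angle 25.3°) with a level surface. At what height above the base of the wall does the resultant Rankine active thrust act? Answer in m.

2.80 m

K_a = 0.4012.
The pressure distribution is triangular, so the resultant acts at H/3 above the base = 8.4/3 = 2.800 m.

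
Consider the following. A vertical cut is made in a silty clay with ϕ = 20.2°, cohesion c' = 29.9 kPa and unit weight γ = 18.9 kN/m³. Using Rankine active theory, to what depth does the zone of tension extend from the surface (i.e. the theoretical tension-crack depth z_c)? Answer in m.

4.54 m

K_a = tan²(45° − 20.2°/2) = 0.4867; √K_a = 0.6976.
The active pressure is zero where K_a γ z = 2c√K_a, so z_c = 2c/(γ√K_a) = 2×29.9/(18.9×0.6976) = 4.536 m.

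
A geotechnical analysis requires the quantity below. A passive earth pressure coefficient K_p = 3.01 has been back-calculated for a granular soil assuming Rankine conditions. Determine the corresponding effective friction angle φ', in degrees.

30.1°

K_p = (1+sin φ)/(1−sin φ) ⇒ sin φ = (K_p − 1)/(K_p + 1) = 0.5012.
φ = arcsin(0.5012) = 30.08°.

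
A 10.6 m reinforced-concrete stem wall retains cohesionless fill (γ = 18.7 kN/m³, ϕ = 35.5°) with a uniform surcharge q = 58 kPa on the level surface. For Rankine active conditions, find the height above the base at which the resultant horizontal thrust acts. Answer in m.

4.19 m

K_a = 0.2653.
Triangular part P₁ = ½K_aγH² = 278.7 at H/3 = 3.533 m; rectangular part P₂ = K_a q H = 163.1 at H/2 = 5.300 m.
ȳ = (P₁·3.533 + P₂·5.300)/(P₁+P₂) = 4.186 m.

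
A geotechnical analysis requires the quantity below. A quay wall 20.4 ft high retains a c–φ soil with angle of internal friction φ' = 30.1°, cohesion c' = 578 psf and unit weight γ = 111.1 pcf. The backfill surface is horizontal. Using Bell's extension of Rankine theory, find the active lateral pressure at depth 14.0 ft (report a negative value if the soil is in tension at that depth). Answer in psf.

-150 psf

K_a = (1 − sin φ)/(1 + sin φ) = 0.3320.
σ_a = K_a γ z − 2c√K_a = 0.3320×111.1×14.0 − 2×578×0.5762 = -149.7 psf.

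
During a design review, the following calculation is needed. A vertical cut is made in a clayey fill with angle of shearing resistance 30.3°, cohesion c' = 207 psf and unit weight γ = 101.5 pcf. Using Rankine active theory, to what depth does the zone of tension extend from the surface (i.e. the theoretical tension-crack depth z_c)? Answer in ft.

K_a = tan²(45° − 30.3°/2) = 0.3293; √K_a = 0.5739.
The active pressure is zero where K_a γ z = 2c√K_a, so z_c = 2c/(γ√K_a) = 2×207/(101.5×0.5739) = 7.108 ft.

7.11 ft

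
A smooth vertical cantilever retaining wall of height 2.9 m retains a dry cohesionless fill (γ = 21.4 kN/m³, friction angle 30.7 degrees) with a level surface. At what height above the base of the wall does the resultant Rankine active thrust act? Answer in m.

0.967 m

K_a = 0.3240.
The pressure distribution is triangular, so the resultant acts at H/3 above the base = 2.9/3 = 0.9667 m.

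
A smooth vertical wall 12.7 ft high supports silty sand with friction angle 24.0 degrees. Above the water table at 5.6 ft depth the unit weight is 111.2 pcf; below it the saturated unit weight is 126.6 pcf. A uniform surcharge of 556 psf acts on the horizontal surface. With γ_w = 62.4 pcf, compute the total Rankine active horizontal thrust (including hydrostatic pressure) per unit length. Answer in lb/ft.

7830 lb/ft

K_a = tan²(45° − φ/2) = 0.4217.
γ' = 126.6 − 62.4 = 64.20 pcf. h₂ = H − d_w = 7.1 ft.
σ'_h: at surface K_a·q = 234.5; at WT K_a(q+γd_w) = 497.1; at base K_a(q+γd_w+γ'h₂) = 689.3 psf.
P₁ = ½(234.5+497.1)×5.6 = 2048; P₂ = ½(497.1+689.3)×7.1 = 4212; P_w = ½γ_w h₂² = 1573.
Total = 2048+4212+1573 = 7833 lb/ft.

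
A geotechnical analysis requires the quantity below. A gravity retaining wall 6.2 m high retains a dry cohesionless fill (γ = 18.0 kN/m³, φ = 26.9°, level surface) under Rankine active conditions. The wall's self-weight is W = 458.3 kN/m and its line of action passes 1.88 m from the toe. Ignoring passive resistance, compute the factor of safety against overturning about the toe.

K_a = tan²(45° − 26.9°/2) = 0.3770.
P_a = ½K_aγH² = 0.5×0.3770×18.0×6.2² = 130.4 kN/m, acting at H/3 = 2.067 m above the base.
Overturning moment M_o = P_a × H/3 = 130.4 × 2.067 = 269.5.
Resisting moment M_r = W × 1.88 = 458.3 × 1.88 = 861.6.
FS_overturning = M_r/M_o = 861.6/269.5 = 3.196.

3.20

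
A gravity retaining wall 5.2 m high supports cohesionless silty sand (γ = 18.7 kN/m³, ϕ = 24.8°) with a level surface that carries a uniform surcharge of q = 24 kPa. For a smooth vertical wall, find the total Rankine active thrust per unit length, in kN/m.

154 kN/m

K_a = tan²(45° − φ/2) = 0.4090.
Soil triangle: ½ K_a γ H² = 0.5×0.4090×18.7×5.2² = 103.4 kN/m.
Surcharge rectangle: K_a q H = 0.4090×24×5.2 = 51.04 kN/m.
Total = 103.4 + 51.04 = 154.4 kN/m.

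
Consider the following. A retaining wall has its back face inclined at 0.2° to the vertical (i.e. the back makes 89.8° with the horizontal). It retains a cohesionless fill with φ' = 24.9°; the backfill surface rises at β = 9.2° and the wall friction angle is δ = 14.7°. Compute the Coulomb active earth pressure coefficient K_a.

K_a = sin²(α+φ) / [sin²α · sin(α−δ) · (1 + √{sin(φ+δ)sin(φ−β) / (sin(α−δ)sin(α+β))})²].
With α = 89.8°, φ = 24.9°, δ = 14.7°, β = 9.2°: K_a = 0.4206.

0.421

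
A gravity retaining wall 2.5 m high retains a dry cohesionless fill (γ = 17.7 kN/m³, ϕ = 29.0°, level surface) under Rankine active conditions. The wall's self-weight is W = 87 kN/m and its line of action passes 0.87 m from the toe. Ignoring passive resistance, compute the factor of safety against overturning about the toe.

K_a = tan²(45° − 29.0°/2) = 0.3470.
P_a = ½K_aγH² = 0.5×0.3470×17.7×2.5² = 19.19 kN/m, acting at H/3 = 0.8333 m above the base.
Overturning moment M_o = P_a × H/3 = 19.19 × 0.8333 = 15.99.
Resisting moment M_r = W × 0.87 = 87 × 0.87 = 75.69.
FS_overturning = M_r/M_o = 75.69/15.99 = 4.733.

4.73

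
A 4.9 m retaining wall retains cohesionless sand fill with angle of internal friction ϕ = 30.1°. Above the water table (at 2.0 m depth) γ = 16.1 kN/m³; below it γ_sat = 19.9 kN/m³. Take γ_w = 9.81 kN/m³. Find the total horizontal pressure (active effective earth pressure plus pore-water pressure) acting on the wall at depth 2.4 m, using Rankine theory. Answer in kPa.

16.0 kPa

K_a = (1 − sin φ)/(1 + sin φ) = 0.3320.
γ' = 19.9 − 9.81 = 10.09 kN/m³.
Effective vertical stress at 2.4 m: σ'_v = 16.1×2.0 + 10.09×0.400 = 36.24 kPa.
σ'_h = K_a σ'_v = 0.3320 × 36.24 = 12.03 kPa; u = γ_w × 0.400 = 3.924 kPa.
Total σ_h = 12.03 + 3.924 = 15.95 kPa.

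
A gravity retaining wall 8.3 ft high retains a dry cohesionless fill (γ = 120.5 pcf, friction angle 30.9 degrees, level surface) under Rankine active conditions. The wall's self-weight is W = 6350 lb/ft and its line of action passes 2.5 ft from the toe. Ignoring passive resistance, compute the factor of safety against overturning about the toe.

K_a = tan²(45° − 30.9°/2) = 0.3214.
P_a = ½K_aγH² = 0.5×0.3214×120.5×8.3² = 1334 lb/ft, acting at H/3 = 2.767 ft above the base.
Overturning moment M_o = P_a × H/3 = 1334 × 2.767 = 3691.
Resisting moment M_r = W × 2.5 = 6350 × 2.5 = 15880.
FS_overturning = M_r/M_o = 15880/3691 = 4.301.

4.30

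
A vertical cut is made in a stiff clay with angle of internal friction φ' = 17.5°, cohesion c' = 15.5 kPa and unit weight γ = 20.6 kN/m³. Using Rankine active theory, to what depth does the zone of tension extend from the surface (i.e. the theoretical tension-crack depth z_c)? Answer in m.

K_a = tan²(45° − 17.5°/2) = 0.5376; √K_a = 0.7332.
The active pressure is zero where K_a γ z = 2c√K_a, so z_c = 2c/(γ√K_a) = 2×15.5/(20.6×0.7332) = 2.052 m.

2.05 m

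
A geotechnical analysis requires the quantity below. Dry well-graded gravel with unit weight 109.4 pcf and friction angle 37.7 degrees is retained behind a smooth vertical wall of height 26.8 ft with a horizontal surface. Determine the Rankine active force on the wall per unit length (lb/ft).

K_a = tan²(45° − φ/2) = 0.2411.
P_a = ½ K_a γ H² = 0.5 × 0.2411 × 109.4 × 26.8² = 9471 lb/ft.

9470 lb/ft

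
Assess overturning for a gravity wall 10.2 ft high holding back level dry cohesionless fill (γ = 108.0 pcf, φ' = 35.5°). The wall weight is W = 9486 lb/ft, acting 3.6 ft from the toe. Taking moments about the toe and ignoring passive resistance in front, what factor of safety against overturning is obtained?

6.74

K_a = tan²(45° − 35.5°/2) = 0.2653.
P_a = ½K_aγH² = 0.5×0.2653×108.0×10.2² = 1490 lb/ft, acting at H/3 = 3.400 ft above the base.
Overturning moment M_o = P_a × H/3 = 1490 × 3.400 = 5067.
Resisting moment M_r = W × 3.6 = 9486 × 3.6 = 34150.
FS_overturning = M_r/M_o = 34150/5067 = 6.740.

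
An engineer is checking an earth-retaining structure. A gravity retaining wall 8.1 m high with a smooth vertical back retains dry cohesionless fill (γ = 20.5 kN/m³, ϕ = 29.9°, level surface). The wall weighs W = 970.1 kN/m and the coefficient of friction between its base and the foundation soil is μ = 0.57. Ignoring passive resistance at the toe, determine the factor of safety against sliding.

K_a = tan²(45° − 29.9°/2) = 0.3347.
P_a = ½K_aγH² = 0.5×0.3347×20.5×8.1² = 225.1 kN/m, acting at H/3 = 2.700 m above the base.
FS_sliding = μW / P_a = 0.57×970.1 / 225.1 = 2.457.

2.46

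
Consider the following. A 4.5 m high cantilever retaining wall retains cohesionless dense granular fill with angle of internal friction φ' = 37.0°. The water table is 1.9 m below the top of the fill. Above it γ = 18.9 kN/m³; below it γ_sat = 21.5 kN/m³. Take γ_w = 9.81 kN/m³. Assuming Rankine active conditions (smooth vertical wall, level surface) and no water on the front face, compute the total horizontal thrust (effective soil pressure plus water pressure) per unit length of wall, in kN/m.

K_a = tan²(45° − φ/2) = 0.2486.
γ' = 21.5 − 9.81 = 11.69 kN/m³. Depth below WT = 2.6 m.
σ'_h at WT = K_a γ d_w = 8.927 kPa; at base = 8.927 + K_a γ' × 2.6 = 16.48 kPa.
P₁ (0–1.9 m) = ½×8.927×1.9 = 8.480. P₂ (1.9–4.5 m) = ½(8.927+16.48)×2.6 = 33.03.
P_w = ½ γ_w h₂² = 0.5×9.81×2.6² = 33.16. Total = 8.480+33.03+33.16 = 74.67 kN/m.

74.7 kN/m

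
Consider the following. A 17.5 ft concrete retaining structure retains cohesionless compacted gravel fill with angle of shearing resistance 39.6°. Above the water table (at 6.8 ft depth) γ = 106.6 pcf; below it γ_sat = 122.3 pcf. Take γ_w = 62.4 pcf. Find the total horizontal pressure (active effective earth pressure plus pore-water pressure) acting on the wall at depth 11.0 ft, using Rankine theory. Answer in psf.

478 psf

K_a = (1 − sin φ)/(1 + sin φ) = 0.2214.
γ' = 122.3 − 62.4 = 59.90 pcf.
Effective vertical stress at 11.0 ft: σ'_v = 106.6×6.8 + 59.90×4.20 = 976.5 psf.
σ'_h = K_a σ'_v = 0.2214 × 976.5 = 216.2 psf; u = γ_w × 4.20 = 262.1 psf.
Total σ_h = 216.2 + 262.1 = 478.3 psf.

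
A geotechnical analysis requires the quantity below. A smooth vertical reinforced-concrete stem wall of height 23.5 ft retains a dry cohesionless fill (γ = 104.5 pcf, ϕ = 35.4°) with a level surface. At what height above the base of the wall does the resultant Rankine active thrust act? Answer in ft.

7.83 ft

K_a = 0.2664.
The pressure distribution is triangular, so the resultant acts at H/3 above the base = 23.5/3 = 7.833 ft.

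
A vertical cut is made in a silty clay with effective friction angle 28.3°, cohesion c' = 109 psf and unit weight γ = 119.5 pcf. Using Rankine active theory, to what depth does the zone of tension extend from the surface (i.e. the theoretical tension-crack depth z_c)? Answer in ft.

K_a = tan²(45° − 28.3°/2) = 0.3568; √K_a = 0.5973.
The active pressure is zero where K_a γ z = 2c√K_a, so z_c = 2c/(γ√K_a) = 2×109/(119.5×0.5973) = 3.054 ft.

3.05 ft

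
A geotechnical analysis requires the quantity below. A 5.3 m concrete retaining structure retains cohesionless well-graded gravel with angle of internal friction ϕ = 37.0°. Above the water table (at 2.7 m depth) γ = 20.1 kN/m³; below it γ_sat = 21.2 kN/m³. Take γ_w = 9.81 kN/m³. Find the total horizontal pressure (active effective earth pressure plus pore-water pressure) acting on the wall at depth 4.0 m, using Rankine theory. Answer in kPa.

K_a = (1 − sin φ)/(1 + sin φ) = 0.2486.
γ' = 21.2 − 9.81 = 11.39 kN/m³.
Effective vertical stress at 4.0 m: σ'_v = 20.1×2.7 + 11.39×1.30 = 69.08 kPa.
σ'_h = K_a σ'_v = 0.2486 × 69.08 = 17.17 kPa; u = γ_w × 1.30 = 12.75 kPa.
Total σ_h = 17.17 + 12.75 = 29.92 kPa.

29.9 kPa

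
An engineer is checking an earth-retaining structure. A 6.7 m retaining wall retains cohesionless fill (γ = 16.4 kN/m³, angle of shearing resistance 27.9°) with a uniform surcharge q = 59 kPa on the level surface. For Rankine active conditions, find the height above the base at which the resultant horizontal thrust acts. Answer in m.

2.81 m

K_a = 0.3625.
Triangular part P₁ = ½K_aγH² = 133.4 at H/3 = 2.233 m; rectangular part P₂ = K_a q H = 143.3 at H/2 = 3.350 m.
ȳ = (P₁·2.233 + P₂·3.350)/(P₁+P₂) = 2.812 m.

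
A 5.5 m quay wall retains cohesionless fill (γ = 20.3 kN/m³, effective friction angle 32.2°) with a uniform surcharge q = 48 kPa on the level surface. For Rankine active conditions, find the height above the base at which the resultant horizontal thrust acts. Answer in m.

2.26 m

K_a = 0.3047.
Triangular part P₁ = ½K_aγH² = 93.57 at H/3 = 1.833 m; rectangular part P₂ = K_a q H = 80.45 at H/2 = 2.750 m.
ȳ = (P₁·1.833 + P₂·2.750)/(P₁+P₂) = 2.257 m.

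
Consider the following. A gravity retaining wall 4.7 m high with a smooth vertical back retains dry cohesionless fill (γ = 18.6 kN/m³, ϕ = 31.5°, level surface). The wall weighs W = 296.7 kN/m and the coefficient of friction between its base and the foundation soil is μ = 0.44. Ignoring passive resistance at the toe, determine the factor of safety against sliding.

2.03

K_a = tan²(45° − 31.5°/2) = 0.3136.
P_a = ½K_aγH² = 0.5×0.3136×18.6×4.7² = 64.43 kN/m, acting at H/3 = 1.567 m above the base.
FS_sliding = μW / P_a = 0.44×296.7 / 64.43 = 2.026.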